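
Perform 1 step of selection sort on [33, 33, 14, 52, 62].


Initial: [33, 33, 14, 52, 62]
Step 1: min=14 at 2
  Swap: [14, 33, 33, 52, 62]

After 1 step: [14, 33, 33, 52, 62]


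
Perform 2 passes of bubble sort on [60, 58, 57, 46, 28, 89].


Initial: [60, 58, 57, 46, 28, 89]
Pass 1: [58, 57, 46, 28, 60, 89] (4 swaps)
Pass 2: [57, 46, 28, 58, 60, 89] (3 swaps)

After 2 passes: [57, 46, 28, 58, 60, 89]


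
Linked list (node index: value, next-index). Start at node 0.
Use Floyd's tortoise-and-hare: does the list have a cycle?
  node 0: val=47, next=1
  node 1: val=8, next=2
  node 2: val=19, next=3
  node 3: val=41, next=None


Floyd's tortoise (slow, +1) and hare (fast, +2):
  init: slow=0, fast=0
  step 1: slow=1, fast=2
  step 2: fast 2->3->None, no cycle

Cycle: no


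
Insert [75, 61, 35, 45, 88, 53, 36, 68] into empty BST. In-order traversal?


Insert 75: root
Insert 61: L from 75
Insert 35: L from 75 -> L from 61
Insert 45: L from 75 -> L from 61 -> R from 35
Insert 88: R from 75
Insert 53: L from 75 -> L from 61 -> R from 35 -> R from 45
Insert 36: L from 75 -> L from 61 -> R from 35 -> L from 45
Insert 68: L from 75 -> R from 61

In-order: [35, 36, 45, 53, 61, 68, 75, 88]


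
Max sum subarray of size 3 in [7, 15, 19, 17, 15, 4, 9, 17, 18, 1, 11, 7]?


[0:3]: 41
[1:4]: 51
[2:5]: 51
[3:6]: 36
[4:7]: 28
[5:8]: 30
[6:9]: 44
[7:10]: 36
[8:11]: 30
[9:12]: 19

Max: 51 at [1:4]


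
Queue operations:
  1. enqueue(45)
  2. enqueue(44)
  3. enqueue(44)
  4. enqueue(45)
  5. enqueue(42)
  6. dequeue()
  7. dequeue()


enqueue(45) -> [45]
enqueue(44) -> [45, 44]
enqueue(44) -> [45, 44, 44]
enqueue(45) -> [45, 44, 44, 45]
enqueue(42) -> [45, 44, 44, 45, 42]
dequeue()->45, [44, 44, 45, 42]
dequeue()->44, [44, 45, 42]

Final queue: [44, 45, 42]


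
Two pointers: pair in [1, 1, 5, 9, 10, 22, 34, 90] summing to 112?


lo=0(1)+hi=7(90)=91
lo=1(1)+hi=7(90)=91
lo=2(5)+hi=7(90)=95
lo=3(9)+hi=7(90)=99
lo=4(10)+hi=7(90)=100
lo=5(22)+hi=7(90)=112

Yes: 22+90=112


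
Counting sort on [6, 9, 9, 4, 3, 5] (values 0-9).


Input: [6, 9, 9, 4, 3, 5]
Counts: [0, 0, 0, 1, 1, 1, 1, 0, 0, 2]

Sorted: [3, 4, 5, 6, 9, 9]


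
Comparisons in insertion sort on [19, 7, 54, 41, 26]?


Algorithm: insertion sort
Input: [19, 7, 54, 41, 26]
Sorted: [7, 19, 26, 41, 54]

7


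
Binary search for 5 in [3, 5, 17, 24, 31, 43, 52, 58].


Step 1: lo=0, hi=7, mid=3, val=24
Step 2: lo=0, hi=2, mid=1, val=5

Found at index 1


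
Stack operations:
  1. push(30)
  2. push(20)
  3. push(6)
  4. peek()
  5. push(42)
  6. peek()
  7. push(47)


push(30) -> [30]
push(20) -> [30, 20]
push(6) -> [30, 20, 6]
peek()->6
push(42) -> [30, 20, 6, 42]
peek()->42
push(47) -> [30, 20, 6, 42, 47]

Final stack: [30, 20, 6, 42, 47]


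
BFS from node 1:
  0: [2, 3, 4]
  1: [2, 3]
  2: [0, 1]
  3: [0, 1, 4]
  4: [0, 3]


Visit 1, enqueue [2, 3]
Visit 2, enqueue [0]
Visit 3, enqueue [4]
Visit 0, enqueue []
Visit 4, enqueue []

BFS order: [1, 2, 3, 0, 4]


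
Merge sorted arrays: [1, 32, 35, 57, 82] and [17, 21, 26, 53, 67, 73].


Take 1 from A
Take 17 from B
Take 21 from B
Take 26 from B
Take 32 from A
Take 35 from A
Take 53 from B
Take 57 from A
Take 67 from B
Take 73 from B

Merged: [1, 17, 21, 26, 32, 35, 53, 57, 67, 73, 82]


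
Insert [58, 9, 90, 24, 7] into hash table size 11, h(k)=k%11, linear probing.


Insert 58: h=3 -> slot 3
Insert 9: h=9 -> slot 9
Insert 90: h=2 -> slot 2
Insert 24: h=2, 2 probes -> slot 4
Insert 7: h=7 -> slot 7

Table: [None, None, 90, 58, 24, None, None, 7, None, 9, None]


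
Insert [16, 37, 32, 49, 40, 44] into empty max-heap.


Insert 16: [16]
Insert 37: [37, 16]
Insert 32: [37, 16, 32]
Insert 49: [49, 37, 32, 16]
Insert 40: [49, 40, 32, 16, 37]
Insert 44: [49, 40, 44, 16, 37, 32]

Final heap: [49, 40, 44, 16, 37, 32]


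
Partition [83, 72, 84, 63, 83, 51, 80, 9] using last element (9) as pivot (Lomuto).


Pivot: 9
Place pivot at 0: [9, 72, 84, 63, 83, 51, 80, 83]

Partitioned: [9, 72, 84, 63, 83, 51, 80, 83]


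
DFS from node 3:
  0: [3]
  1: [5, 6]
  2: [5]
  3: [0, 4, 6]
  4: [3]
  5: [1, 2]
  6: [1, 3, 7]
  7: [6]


Visit 3, push [6, 4, 0]
Visit 0, push []
Visit 4, push []
Visit 6, push [7, 1]
Visit 1, push [5]
Visit 5, push [2]
Visit 2, push []
Visit 7, push []

DFS order: [3, 0, 4, 6, 1, 5, 2, 7]


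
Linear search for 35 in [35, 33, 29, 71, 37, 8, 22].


i=0: 35==35 found!

Found at 0, 1 comps


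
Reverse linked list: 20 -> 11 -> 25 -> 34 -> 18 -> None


Step 1: curr=20, set curr.next=prev(None) | reversed so far: 20
Step 2: curr=11, set curr.next=prev(20) | reversed so far: 11 -> 20
Step 3: curr=25, set curr.next=prev(11) | reversed so far: 25 -> 11 -> 20
Step 4: curr=34, set curr.next=prev(25) | reversed so far: 34 -> 25 -> 11 -> 20
Step 5: curr=18, set curr.next=prev(34) | reversed so far: 18 -> 34 -> 25 -> 11 -> 20

18 -> 34 -> 25 -> 11 -> 20 -> None


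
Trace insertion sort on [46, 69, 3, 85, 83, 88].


Initial: [46, 69, 3, 85, 83, 88]
Insert 69: [46, 69, 3, 85, 83, 88]
Insert 3: [3, 46, 69, 85, 83, 88]
Insert 85: [3, 46, 69, 85, 83, 88]
Insert 83: [3, 46, 69, 83, 85, 88]
Insert 88: [3, 46, 69, 83, 85, 88]

Sorted: [3, 46, 69, 83, 85, 88]


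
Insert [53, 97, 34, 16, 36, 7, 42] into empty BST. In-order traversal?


Insert 53: root
Insert 97: R from 53
Insert 34: L from 53
Insert 16: L from 53 -> L from 34
Insert 36: L from 53 -> R from 34
Insert 7: L from 53 -> L from 34 -> L from 16
Insert 42: L from 53 -> R from 34 -> R from 36

In-order: [7, 16, 34, 36, 42, 53, 97]


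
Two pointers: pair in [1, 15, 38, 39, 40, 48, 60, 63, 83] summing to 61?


lo=0(1)+hi=8(83)=84
lo=0(1)+hi=7(63)=64
lo=0(1)+hi=6(60)=61

Yes: 1+60=61


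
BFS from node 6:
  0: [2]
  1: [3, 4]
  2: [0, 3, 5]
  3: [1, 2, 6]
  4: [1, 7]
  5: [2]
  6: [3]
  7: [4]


Visit 6, enqueue [3]
Visit 3, enqueue [1, 2]
Visit 1, enqueue [4]
Visit 2, enqueue [0, 5]
Visit 4, enqueue [7]
Visit 0, enqueue []
Visit 5, enqueue []
Visit 7, enqueue []

BFS order: [6, 3, 1, 2, 4, 0, 5, 7]


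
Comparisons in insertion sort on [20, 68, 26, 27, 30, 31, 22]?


Algorithm: insertion sort
Input: [20, 68, 26, 27, 30, 31, 22]
Sorted: [20, 22, 26, 27, 30, 31, 68]

15


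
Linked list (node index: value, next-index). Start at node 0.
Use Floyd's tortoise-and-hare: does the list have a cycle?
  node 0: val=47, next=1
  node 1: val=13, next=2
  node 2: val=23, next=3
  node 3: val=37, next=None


Floyd's tortoise (slow, +1) and hare (fast, +2):
  init: slow=0, fast=0
  step 1: slow=1, fast=2
  step 2: fast 2->3->None, no cycle

Cycle: no


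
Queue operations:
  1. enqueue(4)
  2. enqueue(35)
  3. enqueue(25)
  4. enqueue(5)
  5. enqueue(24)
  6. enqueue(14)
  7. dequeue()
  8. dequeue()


enqueue(4) -> [4]
enqueue(35) -> [4, 35]
enqueue(25) -> [4, 35, 25]
enqueue(5) -> [4, 35, 25, 5]
enqueue(24) -> [4, 35, 25, 5, 24]
enqueue(14) -> [4, 35, 25, 5, 24, 14]
dequeue()->4, [35, 25, 5, 24, 14]
dequeue()->35, [25, 5, 24, 14]

Final queue: [25, 5, 24, 14]


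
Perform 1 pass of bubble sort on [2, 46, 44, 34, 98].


Initial: [2, 46, 44, 34, 98]
Pass 1: [2, 44, 34, 46, 98] (2 swaps)

After 1 pass: [2, 44, 34, 46, 98]


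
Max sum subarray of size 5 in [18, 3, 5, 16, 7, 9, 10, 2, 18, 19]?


[0:5]: 49
[1:6]: 40
[2:7]: 47
[3:8]: 44
[4:9]: 46
[5:10]: 58

Max: 58 at [5:10]


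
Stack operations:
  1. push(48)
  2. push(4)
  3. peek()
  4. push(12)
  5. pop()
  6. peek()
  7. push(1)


push(48) -> [48]
push(4) -> [48, 4]
peek()->4
push(12) -> [48, 4, 12]
pop()->12, [48, 4]
peek()->4
push(1) -> [48, 4, 1]

Final stack: [48, 4, 1]


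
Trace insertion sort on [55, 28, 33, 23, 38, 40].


Initial: [55, 28, 33, 23, 38, 40]
Insert 28: [28, 55, 33, 23, 38, 40]
Insert 33: [28, 33, 55, 23, 38, 40]
Insert 23: [23, 28, 33, 55, 38, 40]
Insert 38: [23, 28, 33, 38, 55, 40]
Insert 40: [23, 28, 33, 38, 40, 55]

Sorted: [23, 28, 33, 38, 40, 55]


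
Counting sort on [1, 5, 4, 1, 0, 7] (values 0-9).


Input: [1, 5, 4, 1, 0, 7]
Counts: [1, 2, 0, 0, 1, 1, 0, 1, 0, 0]

Sorted: [0, 1, 1, 4, 5, 7]


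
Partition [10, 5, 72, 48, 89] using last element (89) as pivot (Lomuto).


Pivot: 89
  10 <= 89: advance i (no swap)
  5 <= 89: advance i (no swap)
  72 <= 89: advance i (no swap)
  48 <= 89: advance i (no swap)
Place pivot at 4: [10, 5, 72, 48, 89]

Partitioned: [10, 5, 72, 48, 89]


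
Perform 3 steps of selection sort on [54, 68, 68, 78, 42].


Initial: [54, 68, 68, 78, 42]
Step 1: min=42 at 4
  Swap: [42, 68, 68, 78, 54]
Step 2: min=54 at 4
  Swap: [42, 54, 68, 78, 68]
Step 3: min=68 at 2
  Swap: [42, 54, 68, 78, 68]

After 3 steps: [42, 54, 68, 78, 68]


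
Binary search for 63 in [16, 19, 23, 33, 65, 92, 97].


Step 1: lo=0, hi=6, mid=3, val=33
Step 2: lo=4, hi=6, mid=5, val=92
Step 3: lo=4, hi=4, mid=4, val=65

Not found


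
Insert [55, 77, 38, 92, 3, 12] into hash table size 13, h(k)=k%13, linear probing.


Insert 55: h=3 -> slot 3
Insert 77: h=12 -> slot 12
Insert 38: h=12, 1 probes -> slot 0
Insert 92: h=1 -> slot 1
Insert 3: h=3, 1 probes -> slot 4
Insert 12: h=12, 3 probes -> slot 2

Table: [38, 92, 12, 55, 3, None, None, None, None, None, None, None, 77]


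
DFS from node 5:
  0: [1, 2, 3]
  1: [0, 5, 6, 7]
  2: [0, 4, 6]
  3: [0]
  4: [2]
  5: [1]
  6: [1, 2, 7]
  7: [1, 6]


Visit 5, push [1]
Visit 1, push [7, 6, 0]
Visit 0, push [3, 2]
Visit 2, push [6, 4]
Visit 4, push []
Visit 6, push [7]
Visit 7, push []
Visit 3, push []

DFS order: [5, 1, 0, 2, 4, 6, 7, 3]


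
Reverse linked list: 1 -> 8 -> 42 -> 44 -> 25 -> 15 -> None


Step 1: curr=1, set curr.next=prev(None) | reversed so far: 1
Step 2: curr=8, set curr.next=prev(1) | reversed so far: 8 -> 1
Step 3: curr=42, set curr.next=prev(8) | reversed so far: 42 -> 8 -> 1
Step 4: curr=44, set curr.next=prev(42) | reversed so far: 44 -> 42 -> 8 -> 1
Step 5: curr=25, set curr.next=prev(44) | reversed so far: 25 -> 44 -> 42 -> 8 -> 1
Step 6: curr=15, set curr.next=prev(25) | reversed so far: 15 -> 25 -> 44 -> 42 -> 8 -> 1

15 -> 25 -> 44 -> 42 -> 8 -> 1 -> None


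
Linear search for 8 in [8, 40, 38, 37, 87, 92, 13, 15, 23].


i=0: 8==8 found!

Found at 0, 1 comps


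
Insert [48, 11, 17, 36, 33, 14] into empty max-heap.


Insert 48: [48]
Insert 11: [48, 11]
Insert 17: [48, 11, 17]
Insert 36: [48, 36, 17, 11]
Insert 33: [48, 36, 17, 11, 33]
Insert 14: [48, 36, 17, 11, 33, 14]

Final heap: [48, 36, 17, 11, 33, 14]


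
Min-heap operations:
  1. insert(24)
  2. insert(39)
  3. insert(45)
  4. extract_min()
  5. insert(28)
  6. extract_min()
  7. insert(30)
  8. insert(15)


insert(24) -> [24]
insert(39) -> [24, 39]
insert(45) -> [24, 39, 45]
extract_min()->24, [39, 45]
insert(28) -> [28, 45, 39]
extract_min()->28, [39, 45]
insert(30) -> [30, 45, 39]
insert(15) -> [15, 30, 39, 45]

Final heap: [15, 30, 39, 45]


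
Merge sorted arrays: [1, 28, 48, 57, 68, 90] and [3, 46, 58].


Take 1 from A
Take 3 from B
Take 28 from A
Take 46 from B
Take 48 from A
Take 57 from A
Take 58 from B

Merged: [1, 3, 28, 46, 48, 57, 58, 68, 90]


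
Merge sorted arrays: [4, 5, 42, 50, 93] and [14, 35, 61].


Take 4 from A
Take 5 from A
Take 14 from B
Take 35 from B
Take 42 from A
Take 50 from A
Take 61 from B

Merged: [4, 5, 14, 35, 42, 50, 61, 93]


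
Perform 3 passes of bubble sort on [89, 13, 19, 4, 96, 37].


Initial: [89, 13, 19, 4, 96, 37]
Pass 1: [13, 19, 4, 89, 37, 96] (4 swaps)
Pass 2: [13, 4, 19, 37, 89, 96] (2 swaps)
Pass 3: [4, 13, 19, 37, 89, 96] (1 swaps)

After 3 passes: [4, 13, 19, 37, 89, 96]


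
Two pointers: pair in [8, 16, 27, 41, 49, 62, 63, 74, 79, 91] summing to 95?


lo=0(8)+hi=9(91)=99
lo=0(8)+hi=8(79)=87
lo=1(16)+hi=8(79)=95

Yes: 16+79=95


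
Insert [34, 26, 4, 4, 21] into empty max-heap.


Insert 34: [34]
Insert 26: [34, 26]
Insert 4: [34, 26, 4]
Insert 4: [34, 26, 4, 4]
Insert 21: [34, 26, 4, 4, 21]

Final heap: [34, 26, 4, 4, 21]


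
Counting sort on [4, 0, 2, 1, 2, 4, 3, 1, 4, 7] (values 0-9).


Input: [4, 0, 2, 1, 2, 4, 3, 1, 4, 7]
Counts: [1, 2, 2, 1, 3, 0, 0, 1, 0, 0]

Sorted: [0, 1, 1, 2, 2, 3, 4, 4, 4, 7]


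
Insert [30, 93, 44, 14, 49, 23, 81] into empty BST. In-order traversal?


Insert 30: root
Insert 93: R from 30
Insert 44: R from 30 -> L from 93
Insert 14: L from 30
Insert 49: R from 30 -> L from 93 -> R from 44
Insert 23: L from 30 -> R from 14
Insert 81: R from 30 -> L from 93 -> R from 44 -> R from 49

In-order: [14, 23, 30, 44, 49, 81, 93]


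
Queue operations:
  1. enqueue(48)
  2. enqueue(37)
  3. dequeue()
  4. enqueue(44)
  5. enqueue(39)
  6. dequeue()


enqueue(48) -> [48]
enqueue(37) -> [48, 37]
dequeue()->48, [37]
enqueue(44) -> [37, 44]
enqueue(39) -> [37, 44, 39]
dequeue()->37, [44, 39]

Final queue: [44, 39]


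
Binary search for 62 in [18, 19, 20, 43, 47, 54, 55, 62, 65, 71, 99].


Step 1: lo=0, hi=10, mid=5, val=54
Step 2: lo=6, hi=10, mid=8, val=65
Step 3: lo=6, hi=7, mid=6, val=55
Step 4: lo=7, hi=7, mid=7, val=62

Found at index 7


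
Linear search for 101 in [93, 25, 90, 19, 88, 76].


i=0: 93!=101
i=1: 25!=101
i=2: 90!=101
i=3: 19!=101
i=4: 88!=101
i=5: 76!=101

Not found, 6 comps


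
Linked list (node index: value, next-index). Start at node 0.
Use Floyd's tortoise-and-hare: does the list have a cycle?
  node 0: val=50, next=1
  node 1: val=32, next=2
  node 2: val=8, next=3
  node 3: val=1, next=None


Floyd's tortoise (slow, +1) and hare (fast, +2):
  init: slow=0, fast=0
  step 1: slow=1, fast=2
  step 2: fast 2->3->None, no cycle

Cycle: no


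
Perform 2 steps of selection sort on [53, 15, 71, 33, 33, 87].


Initial: [53, 15, 71, 33, 33, 87]
Step 1: min=15 at 1
  Swap: [15, 53, 71, 33, 33, 87]
Step 2: min=33 at 3
  Swap: [15, 33, 71, 53, 33, 87]

After 2 steps: [15, 33, 71, 53, 33, 87]


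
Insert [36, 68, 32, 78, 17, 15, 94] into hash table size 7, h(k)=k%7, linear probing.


Insert 36: h=1 -> slot 1
Insert 68: h=5 -> slot 5
Insert 32: h=4 -> slot 4
Insert 78: h=1, 1 probes -> slot 2
Insert 17: h=3 -> slot 3
Insert 15: h=1, 5 probes -> slot 6
Insert 94: h=3, 4 probes -> slot 0

Table: [94, 36, 78, 17, 32, 68, 15]


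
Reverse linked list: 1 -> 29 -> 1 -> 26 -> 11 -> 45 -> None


Step 1: curr=1, set curr.next=prev(None) | reversed so far: 1
Step 2: curr=29, set curr.next=prev(1) | reversed so far: 29 -> 1
Step 3: curr=1, set curr.next=prev(29) | reversed so far: 1 -> 29 -> 1
Step 4: curr=26, set curr.next=prev(1) | reversed so far: 26 -> 1 -> 29 -> 1
Step 5: curr=11, set curr.next=prev(26) | reversed so far: 11 -> 26 -> 1 -> 29 -> 1
Step 6: curr=45, set curr.next=prev(11) | reversed so far: 45 -> 11 -> 26 -> 1 -> 29 -> 1

45 -> 11 -> 26 -> 1 -> 29 -> 1 -> None


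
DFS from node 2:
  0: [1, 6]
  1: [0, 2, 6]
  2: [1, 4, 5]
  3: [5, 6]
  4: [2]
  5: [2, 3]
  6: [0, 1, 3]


Visit 2, push [5, 4, 1]
Visit 1, push [6, 0]
Visit 0, push [6]
Visit 6, push [3]
Visit 3, push [5]
Visit 5, push []
Visit 4, push []

DFS order: [2, 1, 0, 6, 3, 5, 4]


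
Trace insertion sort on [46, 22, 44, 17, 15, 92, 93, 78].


Initial: [46, 22, 44, 17, 15, 92, 93, 78]
Insert 22: [22, 46, 44, 17, 15, 92, 93, 78]
Insert 44: [22, 44, 46, 17, 15, 92, 93, 78]
Insert 17: [17, 22, 44, 46, 15, 92, 93, 78]
Insert 15: [15, 17, 22, 44, 46, 92, 93, 78]
Insert 92: [15, 17, 22, 44, 46, 92, 93, 78]
Insert 93: [15, 17, 22, 44, 46, 92, 93, 78]
Insert 78: [15, 17, 22, 44, 46, 78, 92, 93]

Sorted: [15, 17, 22, 44, 46, 78, 92, 93]


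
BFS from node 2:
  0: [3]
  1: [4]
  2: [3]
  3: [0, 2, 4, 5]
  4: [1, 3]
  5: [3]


Visit 2, enqueue [3]
Visit 3, enqueue [0, 4, 5]
Visit 0, enqueue []
Visit 4, enqueue [1]
Visit 5, enqueue []
Visit 1, enqueue []

BFS order: [2, 3, 0, 4, 5, 1]


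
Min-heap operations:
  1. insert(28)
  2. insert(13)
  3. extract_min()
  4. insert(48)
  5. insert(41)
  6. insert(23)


insert(28) -> [28]
insert(13) -> [13, 28]
extract_min()->13, [28]
insert(48) -> [28, 48]
insert(41) -> [28, 48, 41]
insert(23) -> [23, 28, 41, 48]

Final heap: [23, 28, 41, 48]


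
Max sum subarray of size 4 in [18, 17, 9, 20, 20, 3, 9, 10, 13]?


[0:4]: 64
[1:5]: 66
[2:6]: 52
[3:7]: 52
[4:8]: 42
[5:9]: 35

Max: 66 at [1:5]


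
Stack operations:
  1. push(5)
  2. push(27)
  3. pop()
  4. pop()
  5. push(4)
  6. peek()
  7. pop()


push(5) -> [5]
push(27) -> [5, 27]
pop()->27, [5]
pop()->5, []
push(4) -> [4]
peek()->4
pop()->4, []

Final stack: []


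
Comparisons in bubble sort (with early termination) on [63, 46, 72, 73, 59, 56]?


Algorithm: bubble sort (with early termination)
Input: [63, 46, 72, 73, 59, 56]
Sorted: [46, 56, 59, 63, 72, 73]

15


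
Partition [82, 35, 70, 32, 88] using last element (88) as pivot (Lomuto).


Pivot: 88
  82 <= 88: advance i (no swap)
  35 <= 88: advance i (no swap)
  70 <= 88: advance i (no swap)
  32 <= 88: advance i (no swap)
Place pivot at 4: [82, 35, 70, 32, 88]

Partitioned: [82, 35, 70, 32, 88]


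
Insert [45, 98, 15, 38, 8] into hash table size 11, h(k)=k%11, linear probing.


Insert 45: h=1 -> slot 1
Insert 98: h=10 -> slot 10
Insert 15: h=4 -> slot 4
Insert 38: h=5 -> slot 5
Insert 8: h=8 -> slot 8

Table: [None, 45, None, None, 15, 38, None, None, 8, None, 98]


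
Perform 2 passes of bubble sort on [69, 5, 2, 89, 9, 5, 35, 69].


Initial: [69, 5, 2, 89, 9, 5, 35, 69]
Pass 1: [5, 2, 69, 9, 5, 35, 69, 89] (6 swaps)
Pass 2: [2, 5, 9, 5, 35, 69, 69, 89] (4 swaps)

After 2 passes: [2, 5, 9, 5, 35, 69, 69, 89]


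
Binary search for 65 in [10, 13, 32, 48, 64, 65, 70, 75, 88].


Step 1: lo=0, hi=8, mid=4, val=64
Step 2: lo=5, hi=8, mid=6, val=70
Step 3: lo=5, hi=5, mid=5, val=65

Found at index 5


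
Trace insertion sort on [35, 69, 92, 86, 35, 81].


Initial: [35, 69, 92, 86, 35, 81]
Insert 69: [35, 69, 92, 86, 35, 81]
Insert 92: [35, 69, 92, 86, 35, 81]
Insert 86: [35, 69, 86, 92, 35, 81]
Insert 35: [35, 35, 69, 86, 92, 81]
Insert 81: [35, 35, 69, 81, 86, 92]

Sorted: [35, 35, 69, 81, 86, 92]


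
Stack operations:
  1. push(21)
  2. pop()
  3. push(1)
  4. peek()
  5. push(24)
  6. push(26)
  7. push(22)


push(21) -> [21]
pop()->21, []
push(1) -> [1]
peek()->1
push(24) -> [1, 24]
push(26) -> [1, 24, 26]
push(22) -> [1, 24, 26, 22]

Final stack: [1, 24, 26, 22]


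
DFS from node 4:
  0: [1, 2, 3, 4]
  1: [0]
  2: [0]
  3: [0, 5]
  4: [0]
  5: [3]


Visit 4, push [0]
Visit 0, push [3, 2, 1]
Visit 1, push []
Visit 2, push []
Visit 3, push [5]
Visit 5, push []

DFS order: [4, 0, 1, 2, 3, 5]


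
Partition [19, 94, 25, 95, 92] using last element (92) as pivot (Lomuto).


Pivot: 92
  19 <= 92: advance i (no swap)
  25 <= 92: swap -> [19, 25, 94, 95, 92]
Place pivot at 2: [19, 25, 92, 95, 94]

Partitioned: [19, 25, 92, 95, 94]


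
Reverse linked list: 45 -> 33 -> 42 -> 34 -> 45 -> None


Step 1: curr=45, set curr.next=prev(None) | reversed so far: 45
Step 2: curr=33, set curr.next=prev(45) | reversed so far: 33 -> 45
Step 3: curr=42, set curr.next=prev(33) | reversed so far: 42 -> 33 -> 45
Step 4: curr=34, set curr.next=prev(42) | reversed so far: 34 -> 42 -> 33 -> 45
Step 5: curr=45, set curr.next=prev(34) | reversed so far: 45 -> 34 -> 42 -> 33 -> 45

45 -> 34 -> 42 -> 33 -> 45 -> None


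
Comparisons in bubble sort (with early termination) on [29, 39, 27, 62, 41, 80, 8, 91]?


Algorithm: bubble sort (with early termination)
Input: [29, 39, 27, 62, 41, 80, 8, 91]
Sorted: [8, 27, 29, 39, 41, 62, 80, 91]

28


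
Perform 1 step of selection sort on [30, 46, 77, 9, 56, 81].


Initial: [30, 46, 77, 9, 56, 81]
Step 1: min=9 at 3
  Swap: [9, 46, 77, 30, 56, 81]

After 1 step: [9, 46, 77, 30, 56, 81]


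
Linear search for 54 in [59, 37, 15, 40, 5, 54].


i=0: 59!=54
i=1: 37!=54
i=2: 15!=54
i=3: 40!=54
i=4: 5!=54
i=5: 54==54 found!

Found at 5, 6 comps


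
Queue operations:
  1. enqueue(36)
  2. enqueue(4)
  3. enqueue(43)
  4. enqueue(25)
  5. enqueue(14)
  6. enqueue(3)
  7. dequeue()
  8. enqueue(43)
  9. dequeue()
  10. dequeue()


enqueue(36) -> [36]
enqueue(4) -> [36, 4]
enqueue(43) -> [36, 4, 43]
enqueue(25) -> [36, 4, 43, 25]
enqueue(14) -> [36, 4, 43, 25, 14]
enqueue(3) -> [36, 4, 43, 25, 14, 3]
dequeue()->36, [4, 43, 25, 14, 3]
enqueue(43) -> [4, 43, 25, 14, 3, 43]
dequeue()->4, [43, 25, 14, 3, 43]
dequeue()->43, [25, 14, 3, 43]

Final queue: [25, 14, 3, 43]


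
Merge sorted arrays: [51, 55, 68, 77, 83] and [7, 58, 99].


Take 7 from B
Take 51 from A
Take 55 from A
Take 58 from B
Take 68 from A
Take 77 from A
Take 83 from A

Merged: [7, 51, 55, 58, 68, 77, 83, 99]


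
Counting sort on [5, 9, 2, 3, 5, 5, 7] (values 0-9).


Input: [5, 9, 2, 3, 5, 5, 7]
Counts: [0, 0, 1, 1, 0, 3, 0, 1, 0, 1]

Sorted: [2, 3, 5, 5, 5, 7, 9]


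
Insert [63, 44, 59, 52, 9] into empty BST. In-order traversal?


Insert 63: root
Insert 44: L from 63
Insert 59: L from 63 -> R from 44
Insert 52: L from 63 -> R from 44 -> L from 59
Insert 9: L from 63 -> L from 44

In-order: [9, 44, 52, 59, 63]


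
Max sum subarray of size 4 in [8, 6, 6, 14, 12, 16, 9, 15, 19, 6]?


[0:4]: 34
[1:5]: 38
[2:6]: 48
[3:7]: 51
[4:8]: 52
[5:9]: 59
[6:10]: 49

Max: 59 at [5:9]


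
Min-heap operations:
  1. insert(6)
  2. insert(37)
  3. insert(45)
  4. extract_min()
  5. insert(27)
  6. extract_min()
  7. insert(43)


insert(6) -> [6]
insert(37) -> [6, 37]
insert(45) -> [6, 37, 45]
extract_min()->6, [37, 45]
insert(27) -> [27, 45, 37]
extract_min()->27, [37, 45]
insert(43) -> [37, 45, 43]

Final heap: [37, 45, 43]


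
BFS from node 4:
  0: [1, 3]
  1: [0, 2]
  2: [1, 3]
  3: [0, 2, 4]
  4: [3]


Visit 4, enqueue [3]
Visit 3, enqueue [0, 2]
Visit 0, enqueue [1]
Visit 2, enqueue []
Visit 1, enqueue []

BFS order: [4, 3, 0, 2, 1]


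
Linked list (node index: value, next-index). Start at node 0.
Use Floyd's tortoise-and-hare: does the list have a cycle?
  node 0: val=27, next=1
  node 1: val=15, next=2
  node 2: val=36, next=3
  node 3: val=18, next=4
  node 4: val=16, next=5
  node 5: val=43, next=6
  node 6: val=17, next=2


Floyd's tortoise (slow, +1) and hare (fast, +2):
  init: slow=0, fast=0
  step 1: slow=1, fast=2
  step 2: slow=2, fast=4
  step 3: slow=3, fast=6
  step 4: slow=4, fast=3
  step 5: slow=5, fast=5
  slow == fast at node 5: cycle detected

Cycle: yes


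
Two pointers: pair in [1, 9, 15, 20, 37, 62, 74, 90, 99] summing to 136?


lo=0(1)+hi=8(99)=100
lo=1(9)+hi=8(99)=108
lo=2(15)+hi=8(99)=114
lo=3(20)+hi=8(99)=119
lo=4(37)+hi=8(99)=136

Yes: 37+99=136


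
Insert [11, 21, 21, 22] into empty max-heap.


Insert 11: [11]
Insert 21: [21, 11]
Insert 21: [21, 11, 21]
Insert 22: [22, 21, 21, 11]

Final heap: [22, 21, 21, 11]


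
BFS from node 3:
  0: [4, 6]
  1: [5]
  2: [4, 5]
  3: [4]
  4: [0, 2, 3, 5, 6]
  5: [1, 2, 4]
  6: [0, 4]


Visit 3, enqueue [4]
Visit 4, enqueue [0, 2, 5, 6]
Visit 0, enqueue []
Visit 2, enqueue []
Visit 5, enqueue [1]
Visit 6, enqueue []
Visit 1, enqueue []

BFS order: [3, 4, 0, 2, 5, 6, 1]


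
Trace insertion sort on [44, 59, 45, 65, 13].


Initial: [44, 59, 45, 65, 13]
Insert 59: [44, 59, 45, 65, 13]
Insert 45: [44, 45, 59, 65, 13]
Insert 65: [44, 45, 59, 65, 13]
Insert 13: [13, 44, 45, 59, 65]

Sorted: [13, 44, 45, 59, 65]


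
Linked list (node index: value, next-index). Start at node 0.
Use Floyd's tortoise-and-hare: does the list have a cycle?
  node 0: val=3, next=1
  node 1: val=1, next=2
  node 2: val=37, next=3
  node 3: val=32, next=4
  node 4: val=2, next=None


Floyd's tortoise (slow, +1) and hare (fast, +2):
  init: slow=0, fast=0
  step 1: slow=1, fast=2
  step 2: slow=2, fast=4
  step 3: fast -> None, no cycle

Cycle: no


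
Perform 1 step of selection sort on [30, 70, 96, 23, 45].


Initial: [30, 70, 96, 23, 45]
Step 1: min=23 at 3
  Swap: [23, 70, 96, 30, 45]

After 1 step: [23, 70, 96, 30, 45]


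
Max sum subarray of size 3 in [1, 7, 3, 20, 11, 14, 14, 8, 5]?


[0:3]: 11
[1:4]: 30
[2:5]: 34
[3:6]: 45
[4:7]: 39
[5:8]: 36
[6:9]: 27

Max: 45 at [3:6]


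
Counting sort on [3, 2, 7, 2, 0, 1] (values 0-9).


Input: [3, 2, 7, 2, 0, 1]
Counts: [1, 1, 2, 1, 0, 0, 0, 1, 0, 0]

Sorted: [0, 1, 2, 2, 3, 7]


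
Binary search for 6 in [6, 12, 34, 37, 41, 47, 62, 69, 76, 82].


Step 1: lo=0, hi=9, mid=4, val=41
Step 2: lo=0, hi=3, mid=1, val=12
Step 3: lo=0, hi=0, mid=0, val=6

Found at index 0


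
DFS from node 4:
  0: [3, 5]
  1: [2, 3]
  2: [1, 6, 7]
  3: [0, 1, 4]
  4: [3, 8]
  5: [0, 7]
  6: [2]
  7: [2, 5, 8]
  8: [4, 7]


Visit 4, push [8, 3]
Visit 3, push [1, 0]
Visit 0, push [5]
Visit 5, push [7]
Visit 7, push [8, 2]
Visit 2, push [6, 1]
Visit 1, push []
Visit 6, push []
Visit 8, push []

DFS order: [4, 3, 0, 5, 7, 2, 1, 6, 8]


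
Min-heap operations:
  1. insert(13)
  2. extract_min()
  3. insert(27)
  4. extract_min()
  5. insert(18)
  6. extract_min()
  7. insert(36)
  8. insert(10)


insert(13) -> [13]
extract_min()->13, []
insert(27) -> [27]
extract_min()->27, []
insert(18) -> [18]
extract_min()->18, []
insert(36) -> [36]
insert(10) -> [10, 36]

Final heap: [10, 36]


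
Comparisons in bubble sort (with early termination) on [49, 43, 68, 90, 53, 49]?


Algorithm: bubble sort (with early termination)
Input: [49, 43, 68, 90, 53, 49]
Sorted: [43, 49, 49, 53, 68, 90]

14


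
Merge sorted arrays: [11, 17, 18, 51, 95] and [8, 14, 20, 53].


Take 8 from B
Take 11 from A
Take 14 from B
Take 17 from A
Take 18 from A
Take 20 from B
Take 51 from A
Take 53 from B

Merged: [8, 11, 14, 17, 18, 20, 51, 53, 95]


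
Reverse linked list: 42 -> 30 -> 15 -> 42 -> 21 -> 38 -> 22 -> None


Step 1: curr=42, set curr.next=prev(None) | reversed so far: 42
Step 2: curr=30, set curr.next=prev(42) | reversed so far: 30 -> 42
Step 3: curr=15, set curr.next=prev(30) | reversed so far: 15 -> 30 -> 42
Step 4: curr=42, set curr.next=prev(15) | reversed so far: 42 -> 15 -> 30 -> 42
Step 5: curr=21, set curr.next=prev(42) | reversed so far: 21 -> 42 -> 15 -> 30 -> 42
Step 6: curr=38, set curr.next=prev(21) | reversed so far: 38 -> 21 -> 42 -> 15 -> 30 -> 42
Step 7: curr=22, set curr.next=prev(38) | reversed so far: 22 -> 38 -> 21 -> 42 -> 15 -> 30 -> 42

22 -> 38 -> 21 -> 42 -> 15 -> 30 -> 42 -> None


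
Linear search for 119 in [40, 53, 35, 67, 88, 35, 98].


i=0: 40!=119
i=1: 53!=119
i=2: 35!=119
i=3: 67!=119
i=4: 88!=119
i=5: 35!=119
i=6: 98!=119

Not found, 7 comps


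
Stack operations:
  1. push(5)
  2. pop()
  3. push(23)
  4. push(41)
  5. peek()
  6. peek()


push(5) -> [5]
pop()->5, []
push(23) -> [23]
push(41) -> [23, 41]
peek()->41
peek()->41

Final stack: [23, 41]


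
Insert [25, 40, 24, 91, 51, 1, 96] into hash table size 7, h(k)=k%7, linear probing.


Insert 25: h=4 -> slot 4
Insert 40: h=5 -> slot 5
Insert 24: h=3 -> slot 3
Insert 91: h=0 -> slot 0
Insert 51: h=2 -> slot 2
Insert 1: h=1 -> slot 1
Insert 96: h=5, 1 probes -> slot 6

Table: [91, 1, 51, 24, 25, 40, 96]


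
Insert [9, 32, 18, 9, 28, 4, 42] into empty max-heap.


Insert 9: [9]
Insert 32: [32, 9]
Insert 18: [32, 9, 18]
Insert 9: [32, 9, 18, 9]
Insert 28: [32, 28, 18, 9, 9]
Insert 4: [32, 28, 18, 9, 9, 4]
Insert 42: [42, 28, 32, 9, 9, 4, 18]

Final heap: [42, 28, 32, 9, 9, 4, 18]


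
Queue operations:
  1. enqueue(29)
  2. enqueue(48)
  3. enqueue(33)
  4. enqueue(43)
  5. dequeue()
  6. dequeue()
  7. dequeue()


enqueue(29) -> [29]
enqueue(48) -> [29, 48]
enqueue(33) -> [29, 48, 33]
enqueue(43) -> [29, 48, 33, 43]
dequeue()->29, [48, 33, 43]
dequeue()->48, [33, 43]
dequeue()->33, [43]

Final queue: [43]


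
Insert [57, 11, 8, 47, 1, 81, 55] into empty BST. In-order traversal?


Insert 57: root
Insert 11: L from 57
Insert 8: L from 57 -> L from 11
Insert 47: L from 57 -> R from 11
Insert 1: L from 57 -> L from 11 -> L from 8
Insert 81: R from 57
Insert 55: L from 57 -> R from 11 -> R from 47

In-order: [1, 8, 11, 47, 55, 57, 81]


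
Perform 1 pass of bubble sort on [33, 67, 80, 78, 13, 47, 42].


Initial: [33, 67, 80, 78, 13, 47, 42]
Pass 1: [33, 67, 78, 13, 47, 42, 80] (4 swaps)

After 1 pass: [33, 67, 78, 13, 47, 42, 80]


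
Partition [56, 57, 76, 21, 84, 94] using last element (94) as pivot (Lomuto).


Pivot: 94
  56 <= 94: advance i (no swap)
  57 <= 94: advance i (no swap)
  76 <= 94: advance i (no swap)
  21 <= 94: advance i (no swap)
  84 <= 94: advance i (no swap)
Place pivot at 5: [56, 57, 76, 21, 84, 94]

Partitioned: [56, 57, 76, 21, 84, 94]


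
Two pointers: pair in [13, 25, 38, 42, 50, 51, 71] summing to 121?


lo=0(13)+hi=6(71)=84
lo=1(25)+hi=6(71)=96
lo=2(38)+hi=6(71)=109
lo=3(42)+hi=6(71)=113
lo=4(50)+hi=6(71)=121

Yes: 50+71=121


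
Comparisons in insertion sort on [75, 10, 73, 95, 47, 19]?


Algorithm: insertion sort
Input: [75, 10, 73, 95, 47, 19]
Sorted: [10, 19, 47, 73, 75, 95]

13


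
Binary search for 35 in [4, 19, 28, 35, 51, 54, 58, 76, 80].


Step 1: lo=0, hi=8, mid=4, val=51
Step 2: lo=0, hi=3, mid=1, val=19
Step 3: lo=2, hi=3, mid=2, val=28
Step 4: lo=3, hi=3, mid=3, val=35

Found at index 3


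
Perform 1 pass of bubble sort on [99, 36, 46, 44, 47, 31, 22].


Initial: [99, 36, 46, 44, 47, 31, 22]
Pass 1: [36, 46, 44, 47, 31, 22, 99] (6 swaps)

After 1 pass: [36, 46, 44, 47, 31, 22, 99]


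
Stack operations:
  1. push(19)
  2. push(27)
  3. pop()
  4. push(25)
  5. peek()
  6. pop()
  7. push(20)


push(19) -> [19]
push(27) -> [19, 27]
pop()->27, [19]
push(25) -> [19, 25]
peek()->25
pop()->25, [19]
push(20) -> [19, 20]

Final stack: [19, 20]


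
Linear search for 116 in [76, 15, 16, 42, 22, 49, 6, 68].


i=0: 76!=116
i=1: 15!=116
i=2: 16!=116
i=3: 42!=116
i=4: 22!=116
i=5: 49!=116
i=6: 6!=116
i=7: 68!=116

Not found, 8 comps


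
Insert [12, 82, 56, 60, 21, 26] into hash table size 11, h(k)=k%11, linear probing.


Insert 12: h=1 -> slot 1
Insert 82: h=5 -> slot 5
Insert 56: h=1, 1 probes -> slot 2
Insert 60: h=5, 1 probes -> slot 6
Insert 21: h=10 -> slot 10
Insert 26: h=4 -> slot 4

Table: [None, 12, 56, None, 26, 82, 60, None, None, None, 21]


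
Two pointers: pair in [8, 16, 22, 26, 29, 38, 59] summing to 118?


lo=0(8)+hi=6(59)=67
lo=1(16)+hi=6(59)=75
lo=2(22)+hi=6(59)=81
lo=3(26)+hi=6(59)=85
lo=4(29)+hi=6(59)=88
lo=5(38)+hi=6(59)=97

No pair found


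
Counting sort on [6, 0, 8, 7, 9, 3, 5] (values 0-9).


Input: [6, 0, 8, 7, 9, 3, 5]
Counts: [1, 0, 0, 1, 0, 1, 1, 1, 1, 1]

Sorted: [0, 3, 5, 6, 7, 8, 9]


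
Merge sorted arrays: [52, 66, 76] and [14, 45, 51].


Take 14 from B
Take 45 from B
Take 51 from B

Merged: [14, 45, 51, 52, 66, 76]


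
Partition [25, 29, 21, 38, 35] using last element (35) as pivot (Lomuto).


Pivot: 35
  25 <= 35: advance i (no swap)
  29 <= 35: advance i (no swap)
  21 <= 35: advance i (no swap)
Place pivot at 3: [25, 29, 21, 35, 38]

Partitioned: [25, 29, 21, 35, 38]


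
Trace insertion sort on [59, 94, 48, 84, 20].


Initial: [59, 94, 48, 84, 20]
Insert 94: [59, 94, 48, 84, 20]
Insert 48: [48, 59, 94, 84, 20]
Insert 84: [48, 59, 84, 94, 20]
Insert 20: [20, 48, 59, 84, 94]

Sorted: [20, 48, 59, 84, 94]


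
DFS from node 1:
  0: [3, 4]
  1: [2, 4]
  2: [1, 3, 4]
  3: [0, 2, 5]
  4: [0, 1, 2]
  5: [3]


Visit 1, push [4, 2]
Visit 2, push [4, 3]
Visit 3, push [5, 0]
Visit 0, push [4]
Visit 4, push []
Visit 5, push []

DFS order: [1, 2, 3, 0, 4, 5]


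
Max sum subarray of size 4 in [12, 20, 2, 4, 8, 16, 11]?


[0:4]: 38
[1:5]: 34
[2:6]: 30
[3:7]: 39

Max: 39 at [3:7]


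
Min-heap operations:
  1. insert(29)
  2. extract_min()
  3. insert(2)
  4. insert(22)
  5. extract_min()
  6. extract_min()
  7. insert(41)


insert(29) -> [29]
extract_min()->29, []
insert(2) -> [2]
insert(22) -> [2, 22]
extract_min()->2, [22]
extract_min()->22, []
insert(41) -> [41]

Final heap: [41]


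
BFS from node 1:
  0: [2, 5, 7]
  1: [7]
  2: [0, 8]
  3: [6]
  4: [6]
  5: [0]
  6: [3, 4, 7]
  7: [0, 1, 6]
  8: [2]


Visit 1, enqueue [7]
Visit 7, enqueue [0, 6]
Visit 0, enqueue [2, 5]
Visit 6, enqueue [3, 4]
Visit 2, enqueue [8]
Visit 5, enqueue []
Visit 3, enqueue []
Visit 4, enqueue []
Visit 8, enqueue []

BFS order: [1, 7, 0, 6, 2, 5, 3, 4, 8]


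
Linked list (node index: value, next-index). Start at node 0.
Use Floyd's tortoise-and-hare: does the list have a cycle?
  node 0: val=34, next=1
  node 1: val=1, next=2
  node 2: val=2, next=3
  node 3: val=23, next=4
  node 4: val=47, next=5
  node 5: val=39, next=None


Floyd's tortoise (slow, +1) and hare (fast, +2):
  init: slow=0, fast=0
  step 1: slow=1, fast=2
  step 2: slow=2, fast=4
  step 3: fast 4->5->None, no cycle

Cycle: no


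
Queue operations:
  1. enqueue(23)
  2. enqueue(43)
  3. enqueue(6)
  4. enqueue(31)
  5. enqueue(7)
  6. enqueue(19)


enqueue(23) -> [23]
enqueue(43) -> [23, 43]
enqueue(6) -> [23, 43, 6]
enqueue(31) -> [23, 43, 6, 31]
enqueue(7) -> [23, 43, 6, 31, 7]
enqueue(19) -> [23, 43, 6, 31, 7, 19]

Final queue: [23, 43, 6, 31, 7, 19]


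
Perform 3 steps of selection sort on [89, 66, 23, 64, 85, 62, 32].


Initial: [89, 66, 23, 64, 85, 62, 32]
Step 1: min=23 at 2
  Swap: [23, 66, 89, 64, 85, 62, 32]
Step 2: min=32 at 6
  Swap: [23, 32, 89, 64, 85, 62, 66]
Step 3: min=62 at 5
  Swap: [23, 32, 62, 64, 85, 89, 66]

After 3 steps: [23, 32, 62, 64, 85, 89, 66]


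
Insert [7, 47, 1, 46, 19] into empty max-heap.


Insert 7: [7]
Insert 47: [47, 7]
Insert 1: [47, 7, 1]
Insert 46: [47, 46, 1, 7]
Insert 19: [47, 46, 1, 7, 19]

Final heap: [47, 46, 1, 7, 19]


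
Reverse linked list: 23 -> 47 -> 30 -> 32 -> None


Step 1: curr=23, set curr.next=prev(None) | reversed so far: 23
Step 2: curr=47, set curr.next=prev(23) | reversed so far: 47 -> 23
Step 3: curr=30, set curr.next=prev(47) | reversed so far: 30 -> 47 -> 23
Step 4: curr=32, set curr.next=prev(30) | reversed so far: 32 -> 30 -> 47 -> 23

32 -> 30 -> 47 -> 23 -> None


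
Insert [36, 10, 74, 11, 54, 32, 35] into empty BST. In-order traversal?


Insert 36: root
Insert 10: L from 36
Insert 74: R from 36
Insert 11: L from 36 -> R from 10
Insert 54: R from 36 -> L from 74
Insert 32: L from 36 -> R from 10 -> R from 11
Insert 35: L from 36 -> R from 10 -> R from 11 -> R from 32

In-order: [10, 11, 32, 35, 36, 54, 74]


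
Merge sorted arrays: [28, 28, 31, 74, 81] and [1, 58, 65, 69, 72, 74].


Take 1 from B
Take 28 from A
Take 28 from A
Take 31 from A
Take 58 from B
Take 65 from B
Take 69 from B
Take 72 from B
Take 74 from A
Take 74 from B

Merged: [1, 28, 28, 31, 58, 65, 69, 72, 74, 74, 81]


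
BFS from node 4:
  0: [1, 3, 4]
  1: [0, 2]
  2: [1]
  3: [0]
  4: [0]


Visit 4, enqueue [0]
Visit 0, enqueue [1, 3]
Visit 1, enqueue [2]
Visit 3, enqueue []
Visit 2, enqueue []

BFS order: [4, 0, 1, 3, 2]


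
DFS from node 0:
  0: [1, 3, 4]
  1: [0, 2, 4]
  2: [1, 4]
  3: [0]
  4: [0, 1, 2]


Visit 0, push [4, 3, 1]
Visit 1, push [4, 2]
Visit 2, push [4]
Visit 4, push []
Visit 3, push []

DFS order: [0, 1, 2, 4, 3]


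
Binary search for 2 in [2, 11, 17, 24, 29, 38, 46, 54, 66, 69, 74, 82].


Step 1: lo=0, hi=11, mid=5, val=38
Step 2: lo=0, hi=4, mid=2, val=17
Step 3: lo=0, hi=1, mid=0, val=2

Found at index 0


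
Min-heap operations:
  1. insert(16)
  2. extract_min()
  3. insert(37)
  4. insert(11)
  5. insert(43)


insert(16) -> [16]
extract_min()->16, []
insert(37) -> [37]
insert(11) -> [11, 37]
insert(43) -> [11, 37, 43]

Final heap: [11, 37, 43]


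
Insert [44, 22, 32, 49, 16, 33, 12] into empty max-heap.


Insert 44: [44]
Insert 22: [44, 22]
Insert 32: [44, 22, 32]
Insert 49: [49, 44, 32, 22]
Insert 16: [49, 44, 32, 22, 16]
Insert 33: [49, 44, 33, 22, 16, 32]
Insert 12: [49, 44, 33, 22, 16, 32, 12]

Final heap: [49, 44, 33, 22, 16, 32, 12]


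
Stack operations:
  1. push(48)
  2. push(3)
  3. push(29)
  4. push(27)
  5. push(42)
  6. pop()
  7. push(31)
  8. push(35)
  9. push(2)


push(48) -> [48]
push(3) -> [48, 3]
push(29) -> [48, 3, 29]
push(27) -> [48, 3, 29, 27]
push(42) -> [48, 3, 29, 27, 42]
pop()->42, [48, 3, 29, 27]
push(31) -> [48, 3, 29, 27, 31]
push(35) -> [48, 3, 29, 27, 31, 35]
push(2) -> [48, 3, 29, 27, 31, 35, 2]

Final stack: [48, 3, 29, 27, 31, 35, 2]


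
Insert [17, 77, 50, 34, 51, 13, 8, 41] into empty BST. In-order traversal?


Insert 17: root
Insert 77: R from 17
Insert 50: R from 17 -> L from 77
Insert 34: R from 17 -> L from 77 -> L from 50
Insert 51: R from 17 -> L from 77 -> R from 50
Insert 13: L from 17
Insert 8: L from 17 -> L from 13
Insert 41: R from 17 -> L from 77 -> L from 50 -> R from 34

In-order: [8, 13, 17, 34, 41, 50, 51, 77]


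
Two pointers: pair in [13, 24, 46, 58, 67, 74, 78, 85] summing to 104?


lo=0(13)+hi=7(85)=98
lo=1(24)+hi=7(85)=109
lo=1(24)+hi=6(78)=102
lo=2(46)+hi=6(78)=124
lo=2(46)+hi=5(74)=120
lo=2(46)+hi=4(67)=113
lo=2(46)+hi=3(58)=104

Yes: 46+58=104


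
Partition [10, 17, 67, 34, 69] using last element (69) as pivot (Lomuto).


Pivot: 69
  10 <= 69: advance i (no swap)
  17 <= 69: advance i (no swap)
  67 <= 69: advance i (no swap)
  34 <= 69: advance i (no swap)
Place pivot at 4: [10, 17, 67, 34, 69]

Partitioned: [10, 17, 67, 34, 69]


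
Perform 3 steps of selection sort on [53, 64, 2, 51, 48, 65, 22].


Initial: [53, 64, 2, 51, 48, 65, 22]
Step 1: min=2 at 2
  Swap: [2, 64, 53, 51, 48, 65, 22]
Step 2: min=22 at 6
  Swap: [2, 22, 53, 51, 48, 65, 64]
Step 3: min=48 at 4
  Swap: [2, 22, 48, 51, 53, 65, 64]

After 3 steps: [2, 22, 48, 51, 53, 65, 64]


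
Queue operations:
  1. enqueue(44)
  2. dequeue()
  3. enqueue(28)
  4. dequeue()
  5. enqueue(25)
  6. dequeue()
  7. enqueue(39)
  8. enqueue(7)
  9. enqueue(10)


enqueue(44) -> [44]
dequeue()->44, []
enqueue(28) -> [28]
dequeue()->28, []
enqueue(25) -> [25]
dequeue()->25, []
enqueue(39) -> [39]
enqueue(7) -> [39, 7]
enqueue(10) -> [39, 7, 10]

Final queue: [39, 7, 10]


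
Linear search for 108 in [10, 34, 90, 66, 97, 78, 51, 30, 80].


i=0: 10!=108
i=1: 34!=108
i=2: 90!=108
i=3: 66!=108
i=4: 97!=108
i=5: 78!=108
i=6: 51!=108
i=7: 30!=108
i=8: 80!=108

Not found, 9 comps


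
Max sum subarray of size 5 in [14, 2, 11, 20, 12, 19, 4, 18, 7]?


[0:5]: 59
[1:6]: 64
[2:7]: 66
[3:8]: 73
[4:9]: 60

Max: 73 at [3:8]


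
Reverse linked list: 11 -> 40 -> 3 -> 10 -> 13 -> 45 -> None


Step 1: curr=11, set curr.next=prev(None) | reversed so far: 11
Step 2: curr=40, set curr.next=prev(11) | reversed so far: 40 -> 11
Step 3: curr=3, set curr.next=prev(40) | reversed so far: 3 -> 40 -> 11
Step 4: curr=10, set curr.next=prev(3) | reversed so far: 10 -> 3 -> 40 -> 11
Step 5: curr=13, set curr.next=prev(10) | reversed so far: 13 -> 10 -> 3 -> 40 -> 11
Step 6: curr=45, set curr.next=prev(13) | reversed so far: 45 -> 13 -> 10 -> 3 -> 40 -> 11

45 -> 13 -> 10 -> 3 -> 40 -> 11 -> None


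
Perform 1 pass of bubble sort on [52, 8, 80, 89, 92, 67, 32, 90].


Initial: [52, 8, 80, 89, 92, 67, 32, 90]
Pass 1: [8, 52, 80, 89, 67, 32, 90, 92] (4 swaps)

After 1 pass: [8, 52, 80, 89, 67, 32, 90, 92]


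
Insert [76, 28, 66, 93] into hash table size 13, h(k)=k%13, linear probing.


Insert 76: h=11 -> slot 11
Insert 28: h=2 -> slot 2
Insert 66: h=1 -> slot 1
Insert 93: h=2, 1 probes -> slot 3

Table: [None, 66, 28, 93, None, None, None, None, None, None, None, 76, None]


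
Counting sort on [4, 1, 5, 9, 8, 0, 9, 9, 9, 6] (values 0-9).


Input: [4, 1, 5, 9, 8, 0, 9, 9, 9, 6]
Counts: [1, 1, 0, 0, 1, 1, 1, 0, 1, 4]

Sorted: [0, 1, 4, 5, 6, 8, 9, 9, 9, 9]


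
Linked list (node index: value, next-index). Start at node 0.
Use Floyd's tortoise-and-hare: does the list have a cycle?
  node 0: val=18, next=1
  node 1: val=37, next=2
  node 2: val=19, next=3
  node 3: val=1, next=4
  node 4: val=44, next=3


Floyd's tortoise (slow, +1) and hare (fast, +2):
  init: slow=0, fast=0
  step 1: slow=1, fast=2
  step 2: slow=2, fast=4
  step 3: slow=3, fast=4
  step 4: slow=4, fast=4
  slow == fast at node 4: cycle detected

Cycle: yes
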